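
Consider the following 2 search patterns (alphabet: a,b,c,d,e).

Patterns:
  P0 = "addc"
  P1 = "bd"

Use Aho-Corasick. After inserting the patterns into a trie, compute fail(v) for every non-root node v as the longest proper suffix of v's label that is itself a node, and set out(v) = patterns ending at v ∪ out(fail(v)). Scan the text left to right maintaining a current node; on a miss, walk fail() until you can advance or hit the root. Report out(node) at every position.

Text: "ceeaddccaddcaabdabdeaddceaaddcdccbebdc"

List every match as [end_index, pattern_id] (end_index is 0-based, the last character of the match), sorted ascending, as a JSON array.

Build automaton:
Trie nodes:
  0='ε' goto a→1 b→5
  1='a' goto d→2
  2='ad' goto d→3
  3='add' goto c→4
  4='addc' goto ·  [P0 ends]
  5='b' goto d→6
  6='bd' goto ·  [P1 ends]

Failure links (BFS by depth):
  fail(1) 'a': from fail(0)=0 chase 'a': 0 ⇒ 0;  out=∅∪out(0)=∅
  fail(5) 'b': from fail(0)=0 chase 'b': 0 ⇒ 0;  out=∅∪out(0)=∅
  fail(2) 'ad': from fail(1)=0 chase 'd': 0 ⇒ 0;  out=∅∪out(0)=∅
  fail(6) 'bd': from fail(5)=0 chase 'd': 0 ⇒ 0;  out={1}∪out(0)={1}
  fail(3) 'add': from fail(2)=0 chase 'd': 0 ⇒ 0;  out=∅∪out(0)=∅
  fail(4) 'addc': from fail(3)=0 chase 'c': 0 ⇒ 0;  out={0}∪out(0)={0}

Scan:
pos 0 'c': at 0
pos 1 'e': at 0
pos 2 'e': at 0
pos 3 'a': at 1
pos 4 'd': at 2
pos 5 'd': at 3
pos 6 'c': at 4  ** P0@[3:6]
pos 7 'c': at 0 (via fail)
pos 8 'a': at 1
pos 9 'd': at 2
pos 10 'd': at 3
pos 11 'c': at 4  ** P0@[8:11]
pos 12 'a': at 1 (via fail)
pos 13 'a': at 1 (via fail)
pos 14 'b': at 5 (via fail)
pos 15 'd': at 6  ** P1@[14:15]
pos 16 'a': at 1 (via fail)
pos 17 'b': at 5 (via fail)
pos 18 'd': at 6  ** P1@[17:18]
pos 19 'e': at 0 (via fail)
pos 20 'a': at 1
pos 21 'd': at 2
pos 22 'd': at 3
pos 23 'c': at 4  ** P0@[20:23]
pos 24 'e': at 0 (via fail)
pos 25 'a': at 1
pos 26 'a': at 1 (via fail)
pos 27 'd': at 2
pos 28 'd': at 3
pos 29 'c': at 4  ** P0@[26:29]
pos 30 'd': at 0 (via fail)
pos 31 'c': at 0
pos 32 'c': at 0
pos 33 'b': at 5
pos 34 'e': at 0 (via fail)
pos 35 'b': at 5
pos 36 'd': at 6  ** P1@[35:36]
pos 37 'c': at 0 (via fail)

All matches (sorted): [[6,0],[11,0],[15,1],[18,1],[23,0],[29,0],[36,1]]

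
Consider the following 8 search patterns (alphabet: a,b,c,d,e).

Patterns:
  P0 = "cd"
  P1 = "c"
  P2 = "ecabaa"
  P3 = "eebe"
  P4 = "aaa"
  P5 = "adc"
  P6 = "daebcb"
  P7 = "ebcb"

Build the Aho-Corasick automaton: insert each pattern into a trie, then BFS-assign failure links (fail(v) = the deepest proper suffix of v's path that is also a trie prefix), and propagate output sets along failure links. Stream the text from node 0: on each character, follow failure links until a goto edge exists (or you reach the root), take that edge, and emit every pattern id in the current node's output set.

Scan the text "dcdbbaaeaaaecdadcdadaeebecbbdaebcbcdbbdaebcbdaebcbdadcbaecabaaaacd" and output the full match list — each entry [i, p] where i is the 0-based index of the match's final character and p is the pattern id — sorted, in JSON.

Build automaton:
Trie (insert patterns):
  n0 'ε': a→12 c→1 d→17 e→3
  n1 'c': d→2  [P1 ends]
  n2 'cd': ·  [P0 ends]
  n3 'e': b→23 c→4 e→9
  n4 'ec': a→5
  n5 'eca': b→6
  n6 'ecab': a→7
  n7 'ecaba': a→8
  n8 'ecabaa': ·  [P2 ends]
  n9 'ee': b→10
  n10 'eeb': e→11
  n11 'eebe': ·  [P3 ends]
  n12 'a': a→13 d→15
  n13 'aa': a→14
  n14 'aaa': ·  [P4 ends]
  n15 'ad': c→16
  n16 'adc': ·  [P5 ends]
  n17 'd': a→18
  n18 'da': e→19
  n19 'dae': b→20
  n20 'daeb': c→21
  n21 'daebc': b→22
  n22 'daebcb': ·  [P6 ends]
  n23 'eb': c→24
  n24 'ebc': b→25
  n25 'ebcb': ·  [P7 ends]

Failure links (BFS by depth):
  n1('c'): parent n0 fail=0; on 'c' 0 → fail=0;  out {1}∪∅={1}
  n3('e'): parent n0 fail=0; on 'e' 0 → fail=0;  out ∅∪∅=∅
  n12('a'): parent n0 fail=0; on 'a' 0 → fail=0;  out ∅∪∅=∅
  n17('d'): parent n0 fail=0; on 'd' 0 → fail=0;  out ∅∪∅=∅
  n2('cd'): parent n1 fail=0; on 'd' 0 → fail=17;  out {0}∪∅={0}
  n4('ec'): parent n3 fail=0; on 'c' 0 → fail=1;  out ∅∪{1}={1}
  n9('ee'): parent n3 fail=0; on 'e' 0 → fail=3;  out ∅∪∅=∅
  n13('aa'): parent n12 fail=0; on 'a' 0 → fail=12;  out ∅∪∅=∅
  n15('ad'): parent n12 fail=0; on 'd' 0 → fail=17;  out ∅∪∅=∅
  n18('da'): parent n17 fail=0; on 'a' 0 → fail=12;  out ∅∪∅=∅
  n23('eb'): parent n3 fail=0; on 'b' 0 → fail=0;  out ∅∪∅=∅
  n5('eca'): parent n4 fail=1; on 'a' 1→0 → fail=12;  out ∅∪∅=∅
  n10('eeb'): parent n9 fail=3; on 'b' 3 → fail=23;  out ∅∪∅=∅
  n14('aaa'): parent n13 fail=12; on 'a' 12 → fail=13;  out {4}∪∅={4}
  n16('adc'): parent n15 fail=17; on 'c' 17→0 → fail=1;  out {5}∪{1}={1,5}
  n19('dae'): parent n18 fail=12; on 'e' 12→0 → fail=3;  out ∅∪∅=∅
  n24('ebc'): parent n23 fail=0; on 'c' 0 → fail=1;  out ∅∪{1}={1}
  n6('ecab'): parent n5 fail=12; on 'b' 12→0 → fail=0;  out ∅∪∅=∅
  n11('eebe'): parent n10 fail=23; on 'e' 23→0 → fail=3;  out {3}∪∅={3}
  n20('daeb'): parent n19 fail=3; on 'b' 3 → fail=23;  out ∅∪∅=∅
  n25('ebcb'): parent n24 fail=1; on 'b' 1→0 → fail=0;  out {7}∪∅={7}
  n7('ecaba'): parent n6 fail=0; on 'a' 0 → fail=12;  out ∅∪∅=∅
  n21('daebc'): parent n20 fail=23; on 'c' 23 → fail=24;  out ∅∪{1}={1}
  n8('ecabaa'): parent n7 fail=12; on 'a' 12 → fail=13;  out {2}∪∅={2}
  n22('daebcb'): parent n21 fail=24; on 'b' 24 → fail=25;  out {6}∪{7}={6,7}

Text stream:
[0] read 'd'  n0⇒n17
[1] read 'c'  n17⇒n1 ·f  emit P1@[1:1]
[2] read 'd'  n1⇒n2  emit P0@[1:2]
[3] read 'b'  n2⇒n0 ·f
[4] read 'b'  n0⇒n0
[5] read 'a'  n0⇒n12
[6] read 'a'  n12⇒n13
[7] read 'e'  n13⇒n3 ·f
[8] read 'a'  n3⇒n12 ·f
[9] read 'a'  n12⇒n13
[10] read 'a'  n13⇒n14  emit P4@[8:10]
[11] read 'e'  n14⇒n3 ·f
[12] read 'c'  n3⇒n4  emit P1@[12:12]
[13] read 'd'  n4⇒n2 ·f  emit P0@[12:13]
[14] read 'a'  n2⇒n18 ·f
[15] read 'd'  n18⇒n15 ·f
[16] read 'c'  n15⇒n16  emit P1@[16:16],P5@[14:16]
[17] read 'd'  n16⇒n2 ·f  emit P0@[16:17]
[18] read 'a'  n2⇒n18 ·f
[19] read 'd'  n18⇒n15 ·f
[20] read 'a'  n15⇒n18 ·f
[21] read 'e'  n18⇒n19
[22] read 'e'  n19⇒n9 ·f
[23] read 'b'  n9⇒n10
[24] read 'e'  n10⇒n11  emit P3@[21:24]
[25] read 'c'  n11⇒n4 ·f  emit P1@[25:25]
[26] read 'b'  n4⇒n0 ·f
[27] read 'b'  n0⇒n0
[28] read 'd'  n0⇒n17
[29] read 'a'  n17⇒n18
[30] read 'e'  n18⇒n19
[31] read 'b'  n19⇒n20
[32] read 'c'  n20⇒n21  emit P1@[32:32]
[33] read 'b'  n21⇒n22  emit P6@[28:33],P7@[30:33]
[34] read 'c'  n22⇒n1 ·f  emit P1@[34:34]
[35] read 'd'  n1⇒n2  emit P0@[34:35]
[36] read 'b'  n2⇒n0 ·f
[37] read 'b'  n0⇒n0
[38] read 'd'  n0⇒n17
[39] read 'a'  n17⇒n18
[40] read 'e'  n18⇒n19
[41] read 'b'  n19⇒n20
[42] read 'c'  n20⇒n21  emit P1@[42:42]
[43] read 'b'  n21⇒n22  emit P6@[38:43],P7@[40:43]
[44] read 'd'  n22⇒n17 ·f
[45] read 'a'  n17⇒n18
[46] read 'e'  n18⇒n19
[47] read 'b'  n19⇒n20
[48] read 'c'  n20⇒n21  emit P1@[48:48]
[49] read 'b'  n21⇒n22  emit P6@[44:49],P7@[46:49]
[50] read 'd'  n22⇒n17 ·f
[51] read 'a'  n17⇒n18
[52] read 'd'  n18⇒n15 ·f
[53] read 'c'  n15⇒n16  emit P1@[53:53],P5@[51:53]
[54] read 'b'  n16⇒n0 ·f
[55] read 'a'  n0⇒n12
[56] read 'e'  n12⇒n3 ·f
[57] read 'c'  n3⇒n4  emit P1@[57:57]
[58] read 'a'  n4⇒n5
[59] read 'b'  n5⇒n6
[60] read 'a'  n6⇒n7
[61] read 'a'  n7⇒n8  emit P2@[56:61]
[62] read 'a'  n8⇒n14 ·f  emit P4@[60:62]
[63] read 'a'  n14⇒n14 ·f  emit P4@[61:63]
[64] read 'c'  n14⇒n1 ·f  emit P1@[64:64]
[65] read 'd'  n1⇒n2  emit P0@[64:65]

Result: [[1,1],[2,0],[10,4],[12,1],[13,0],[16,1],[16,5],[17,0],[24,3],[25,1],[32,1],[33,6],[33,7],[34,1],[35,0],[42,1],[43,6],[43,7],[48,1],[49,6],[49,7],[53,1],[53,5],[57,1],[61,2],[62,4],[63,4],[64,1],[65,0]]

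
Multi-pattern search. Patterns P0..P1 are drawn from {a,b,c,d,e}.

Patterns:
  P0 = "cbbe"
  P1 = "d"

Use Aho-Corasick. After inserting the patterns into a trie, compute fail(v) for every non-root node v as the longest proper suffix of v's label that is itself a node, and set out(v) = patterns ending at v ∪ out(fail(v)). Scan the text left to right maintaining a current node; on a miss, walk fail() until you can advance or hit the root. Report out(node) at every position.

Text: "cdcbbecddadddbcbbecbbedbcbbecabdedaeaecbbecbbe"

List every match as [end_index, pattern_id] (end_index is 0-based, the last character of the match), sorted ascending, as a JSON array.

Build:
Trie (insert patterns):
  0='ε' goto c→1 d→5
  1='c' goto b→2
  2='cb' goto b→3
  3='cbb' goto e→4
  4='cbbe' goto ·  [P0 ends]
  5='d' goto ·  [P1 ends]

Failure links (BFS by depth):
  n1('c'): parent n0 fail=0; on 'c' 0 → fail=0;  out ∅∪∅=∅
  n5('d'): parent n0 fail=0; on 'd' 0 → fail=0;  out {1}∪∅={1}
  n2('cb'): parent n1 fail=0; on 'b' 0 → fail=0;  out ∅∪∅=∅
  n3('cbb'): parent n2 fail=0; on 'b' 0 → fail=0;  out ∅∪∅=∅
  n4('cbbe'): parent n3 fail=0; on 'e' 0 → fail=0;  out {0}∪∅={0}

Run:
[0] read 'c'  n0⇒n1
[1] read 'd'  n1⇒n5 (via fail)  emit P1@[1:1]
[2] read 'c'  n5⇒n1 (via fail)
[3] read 'b'  n1⇒n2
[4] read 'b'  n2⇒n3
[5] read 'e'  n3⇒n4  emit P0@[2:5]
[6] read 'c'  n4⇒n1 (via fail)
[7] read 'd'  n1⇒n5 (via fail)  emit P1@[7:7]
[8] read 'd'  n5⇒n5 (via fail)  emit P1@[8:8]
[9] read 'a'  n5⇒n0 (via fail)
[10] read 'd'  n0⇒n5  emit P1@[10:10]
[11] read 'd'  n5⇒n5 (via fail)  emit P1@[11:11]
[12] read 'd'  n5⇒n5 (via fail)  emit P1@[12:12]
[13] read 'b'  n5⇒n0 (via fail)
[14] read 'c'  n0⇒n1
[15] read 'b'  n1⇒n2
[16] read 'b'  n2⇒n3
[17] read 'e'  n3⇒n4  emit P0@[14:17]
[18] read 'c'  n4⇒n1 (via fail)
[19] read 'b'  n1⇒n2
[20] read 'b'  n2⇒n3
[21] read 'e'  n3⇒n4  emit P0@[18:21]
[22] read 'd'  n4⇒n5 (via fail)  emit P1@[22:22]
[23] read 'b'  n5⇒n0 (via fail)
[24] read 'c'  n0⇒n1
[25] read 'b'  n1⇒n2
[26] read 'b'  n2⇒n3
[27] read 'e'  n3⇒n4  emit P0@[24:27]
[28] read 'c'  n4⇒n1 (via fail)
[29] read 'a'  n1⇒n0 (via fail)
[30] read 'b'  n0⇒n0
[31] read 'd'  n0⇒n5  emit P1@[31:31]
[32] read 'e'  n5⇒n0 (via fail)
[33] read 'd'  n0⇒n5  emit P1@[33:33]
[34] read 'a'  n5⇒n0 (via fail)
[35] read 'e'  n0⇒n0
[36] read 'a'  n0⇒n0
[37] read 'e'  n0⇒n0
[38] read 'c'  n0⇒n1
[39] read 'b'  n1⇒n2
[40] read 'b'  n2⇒n3
[41] read 'e'  n3⇒n4  emit P0@[38:41]
[42] read 'c'  n4⇒n1 (via fail)
[43] read 'b'  n1⇒n2
[44] read 'b'  n2⇒n3
[45] read 'e'  n3⇒n4  emit P0@[42:45]

All matches (sorted): [[1,1],[5,0],[7,1],[8,1],[10,1],[11,1],[12,1],[17,0],[21,0],[22,1],[27,0],[31,1],[33,1],[41,0],[45,0]]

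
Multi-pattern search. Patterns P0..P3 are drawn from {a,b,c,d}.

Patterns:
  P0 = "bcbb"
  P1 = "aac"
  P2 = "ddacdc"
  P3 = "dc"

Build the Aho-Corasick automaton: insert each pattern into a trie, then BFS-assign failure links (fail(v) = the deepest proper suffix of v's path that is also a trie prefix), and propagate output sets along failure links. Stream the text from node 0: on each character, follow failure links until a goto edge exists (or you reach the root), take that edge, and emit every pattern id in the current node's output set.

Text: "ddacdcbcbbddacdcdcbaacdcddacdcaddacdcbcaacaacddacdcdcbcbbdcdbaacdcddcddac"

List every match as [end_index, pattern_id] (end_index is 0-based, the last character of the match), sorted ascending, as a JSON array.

Construct AC machine:
Trie nodes:
  0='ε' goto a→5 b→1 d→8
  1='b' goto c→2
  2='bc' goto b→3
  3='bcb' goto b→4
  4='bcbb' goto ·  [P0 ends]
  5='a' goto a→6
  6='aa' goto c→7
  7='aac' goto ·  [P1 ends]
  8='d' goto c→14 d→9
  9='dd' goto a→10
  10='dda' goto c→11
  11='ddac' goto d→12
  12='ddacd' goto c→13
  13='ddacdc' goto ·  [P2 ends]
  14='dc' goto ·  [P3 ends]

Failure links (BFS by depth):
  n1('b'): parent n0 fail=0; on 'b' 0 → fail=0;  out ∅∪∅=∅
  n5('a'): parent n0 fail=0; on 'a' 0 → fail=0;  out ∅∪∅=∅
  n8('d'): parent n0 fail=0; on 'd' 0 → fail=0;  out ∅∪∅=∅
  n2('bc'): parent n1 fail=0; on 'c' 0 → fail=0;  out ∅∪∅=∅
  n6('aa'): parent n5 fail=0; on 'a' 0 → fail=5;  out ∅∪∅=∅
  n9('dd'): parent n8 fail=0; on 'd' 0 → fail=8;  out ∅∪∅=∅
  n14('dc'): parent n8 fail=0; on 'c' 0 → fail=0;  out {3}∪∅={3}
  n3('bcb'): parent n2 fail=0; on 'b' 0 → fail=1;  out ∅∪∅=∅
  n7('aac'): parent n6 fail=5; on 'c' 5→0 → fail=0;  out {1}∪∅={1}
  n10('dda'): parent n9 fail=8; on 'a' 8→0 → fail=5;  out ∅∪∅=∅
  n4('bcbb'): parent n3 fail=1; on 'b' 1→0 → fail=1;  out {0}∪∅={0}
  n11('ddac'): parent n10 fail=5; on 'c' 5→0 → fail=0;  out ∅∪∅=∅
  n12('ddacd'): parent n11 fail=0; on 'd' 0 → fail=8;  out ∅∪∅=∅
  n13('ddacdc'): parent n12 fail=8; on 'c' 8 → fail=14;  out {2}∪{3}={2,3}

Text stream:
i=0 'd': node 0→8
i=1 'd': node 8→9
i=2 'a': node 9→10
i=3 'c': node 10→11
i=4 'd': node 11→12
i=5 'c': node 12→13  → match P2@[0:5],P3@[4:5]
i=6 'b': node 13→1 ·f
i=7 'c': node 1→2
i=8 'b': node 2→3
i=9 'b': node 3→4  → match P0@[6:9]
i=10 'd': node 4→8 ·f
i=11 'd': node 8→9
i=12 'a': node 9→10
i=13 'c': node 10→11
i=14 'd': node 11→12
i=15 'c': node 12→13  → match P2@[10:15],P3@[14:15]
i=16 'd': node 13→8 ·f
i=17 'c': node 8→14  → match P3@[16:17]
i=18 'b': node 14→1 ·f
i=19 'a': node 1→5 ·f
i=20 'a': node 5→6
i=21 'c': node 6→7  → match P1@[19:21]
i=22 'd': node 7→8 ·f
i=23 'c': node 8→14  → match P3@[22:23]
i=24 'd': node 14→8 ·f
i=25 'd': node 8→9
i=26 'a': node 9→10
i=27 'c': node 10→11
i=28 'd': node 11→12
i=29 'c': node 12→13  → match P2@[24:29],P3@[28:29]
i=30 'a': node 13→5 ·f
i=31 'd': node 5→8 ·f
i=32 'd': node 8→9
i=33 'a': node 9→10
i=34 'c': node 10→11
i=35 'd': node 11→12
i=36 'c': node 12→13  → match P2@[31:36],P3@[35:36]
i=37 'b': node 13→1 ·f
i=38 'c': node 1→2
i=39 'a': node 2→5 ·f
i=40 'a': node 5→6
i=41 'c': node 6→7  → match P1@[39:41]
i=42 'a': node 7→5 ·f
i=43 'a': node 5→6
i=44 'c': node 6→7  → match P1@[42:44]
i=45 'd': node 7→8 ·f
i=46 'd': node 8→9
i=47 'a': node 9→10
i=48 'c': node 10→11
i=49 'd': node 11→12
i=50 'c': node 12→13  → match P2@[45:50],P3@[49:50]
i=51 'd': node 13→8 ·f
i=52 'c': node 8→14  → match P3@[51:52]
i=53 'b': node 14→1 ·f
i=54 'c': node 1→2
i=55 'b': node 2→3
i=56 'b': node 3→4  → match P0@[53:56]
i=57 'd': node 4→8 ·f
i=58 'c': node 8→14  → match P3@[57:58]
i=59 'd': node 14→8 ·f
i=60 'b': node 8→1 ·f
i=61 'a': node 1→5 ·f
i=62 'a': node 5→6
i=63 'c': node 6→7  → match P1@[61:63]
i=64 'd': node 7→8 ·f
i=65 'c': node 8→14  → match P3@[64:65]
i=66 'd': node 14→8 ·f
i=67 'd': node 8→9
i=68 'c': node 9→14 ·f  → match P3@[67:68]
i=69 'd': node 14→8 ·f
i=70 'd': node 8→9
i=71 'a': node 9→10
i=72 'c': node 10→11

Result: [[5,2],[5,3],[9,0],[15,2],[15,3],[17,3],[21,1],[23,3],[29,2],[29,3],[36,2],[36,3],[41,1],[44,1],[50,2],[50,3],[52,3],[56,0],[58,3],[63,1],[65,3],[68,3]]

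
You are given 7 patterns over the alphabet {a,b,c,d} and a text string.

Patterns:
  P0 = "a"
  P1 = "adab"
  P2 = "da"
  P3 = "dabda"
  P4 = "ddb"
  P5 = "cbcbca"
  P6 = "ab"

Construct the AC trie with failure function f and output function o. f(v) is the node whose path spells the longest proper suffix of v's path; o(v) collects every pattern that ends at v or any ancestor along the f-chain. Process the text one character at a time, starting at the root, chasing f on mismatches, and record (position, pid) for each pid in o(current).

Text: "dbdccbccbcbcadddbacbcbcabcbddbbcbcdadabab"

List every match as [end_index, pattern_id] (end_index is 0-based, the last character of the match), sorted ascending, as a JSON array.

Build:
Trie nodes:
  n0 'ε': a→1 c→12 d→5
  n1 'a': b→18 d→2  [P0 ends]
  n2 'ad': a→3
  n3 'ada': b→4
  n4 'adab': ·  [P1 ends]
  n5 'd': a→6 d→10
  n6 'da': b→7  [P2 ends]
  n7 'dab': d→8
  n8 'dabd': a→9
  n9 'dabda': ·  [P3 ends]
  n10 'dd': b→11
  n11 'ddb': ·  [P4 ends]
  n12 'c': b→13
  n13 'cb': c→14
  n14 'cbc': b→15
  n15 'cbcb': c→16
  n16 'cbcbc': a→17
  n17 'cbcbca': ·  [P5 ends]
  n18 'ab': ·  [P6 ends]

BFS fail/out derivation:
  n1('a'): parent n0 fail=0; on 'a' 0 → fail=0;  out {0}∪∅={0}
  n5('d'): parent n0 fail=0; on 'd' 0 → fail=0;  out ∅∪∅=∅
  n12('c'): parent n0 fail=0; on 'c' 0 → fail=0;  out ∅∪∅=∅
  n2('ad'): parent n1 fail=0; on 'd' 0 → fail=5;  out ∅∪∅=∅
  n6('da'): parent n5 fail=0; on 'a' 0 → fail=1;  out {2}∪{0}={0,2}
  n10('dd'): parent n5 fail=0; on 'd' 0 → fail=5;  out ∅∪∅=∅
  n13('cb'): parent n12 fail=0; on 'b' 0 → fail=0;  out ∅∪∅=∅
  n18('ab'): parent n1 fail=0; on 'b' 0 → fail=0;  out {6}∪∅={6}
  n3('ada'): parent n2 fail=5; on 'a' 5 → fail=6;  out ∅∪{0,2}={0,2}
  n7('dab'): parent n6 fail=1; on 'b' 1 → fail=18;  out ∅∪{6}={6}
  n11('ddb'): parent n10 fail=5; on 'b' 5→0 → fail=0;  out {4}∪∅={4}
  n14('cbc'): parent n13 fail=0; on 'c' 0 → fail=12;  out ∅∪∅=∅
  n4('adab'): parent n3 fail=6; on 'b' 6 → fail=7;  out {1}∪{6}={1,6}
  n8('dabd'): parent n7 fail=18; on 'd' 18→0 → fail=5;  out ∅∪∅=∅
  n15('cbcb'): parent n14 fail=12; on 'b' 12 → fail=13;  out ∅∪∅=∅
  n9('dabda'): parent n8 fail=5; on 'a' 5 → fail=6;  out {3}∪{0,2}={0,2,3}
  n16('cbcbc'): parent n15 fail=13; on 'c' 13 → fail=14;  out ∅∪∅=∅
  n17('cbcbca'): parent n16 fail=14; on 'a' 14→12→0 → fail=1;  out {5}∪{0}={0,5}

Scan:
i=0 'd': node 0→5
i=1 'b': node 5→0 (fail-walked)
i=2 'd': node 0→5
i=3 'c': node 5→12 (fail-walked)
i=4 'c': node 12→12 (fail-walked)
i=5 'b': node 12→13
i=6 'c': node 13→14
i=7 'c': node 14→12 (fail-walked)
i=8 'b': node 12→13
i=9 'c': node 13→14
i=10 'b': node 14→15
i=11 'c': node 15→16
i=12 'a': node 16→17  → match P0@[12:12],P5@[7:12]
i=13 'd': node 17→2 (fail-walked)
i=14 'd': node 2→10 (fail-walked)
i=15 'd': node 10→10 (fail-walked)
i=16 'b': node 10→11  → match P4@[14:16]
i=17 'a': node 11→1 (fail-walked)  → match P0@[17:17]
i=18 'c': node 1→12 (fail-walked)
i=19 'b': node 12→13
i=20 'c': node 13→14
i=21 'b': node 14→15
i=22 'c': node 15→16
i=23 'a': node 16→17  → match P0@[23:23],P5@[18:23]
i=24 'b': node 17→18 (fail-walked)  → match P6@[23:24]
i=25 'c': node 18→12 (fail-walked)
i=26 'b': node 12→13
i=27 'd': node 13→5 (fail-walked)
i=28 'd': node 5→10
i=29 'b': node 10→11  → match P4@[27:29]
i=30 'b': node 11→0 (fail-walked)
i=31 'c': node 0→12
i=32 'b': node 12→13
i=33 'c': node 13→14
i=34 'd': node 14→5 (fail-walked)
i=35 'a': node 5→6  → match P0@[35:35],P2@[34:35]
i=36 'd': node 6→2 (fail-walked)
i=37 'a': node 2→3  → match P0@[37:37],P2@[36:37]
i=38 'b': node 3→4  → match P1@[35:38],P6@[37:38]
i=39 'a': node 4→1 (fail-walked)  → match P0@[39:39]
i=40 'b': node 1→18  → match P6@[39:40]

All matches (sorted): [[12,0],[12,5],[16,4],[17,0],[23,0],[23,5],[24,6],[29,4],[35,0],[35,2],[37,0],[37,2],[38,1],[38,6],[39,0],[40,6]]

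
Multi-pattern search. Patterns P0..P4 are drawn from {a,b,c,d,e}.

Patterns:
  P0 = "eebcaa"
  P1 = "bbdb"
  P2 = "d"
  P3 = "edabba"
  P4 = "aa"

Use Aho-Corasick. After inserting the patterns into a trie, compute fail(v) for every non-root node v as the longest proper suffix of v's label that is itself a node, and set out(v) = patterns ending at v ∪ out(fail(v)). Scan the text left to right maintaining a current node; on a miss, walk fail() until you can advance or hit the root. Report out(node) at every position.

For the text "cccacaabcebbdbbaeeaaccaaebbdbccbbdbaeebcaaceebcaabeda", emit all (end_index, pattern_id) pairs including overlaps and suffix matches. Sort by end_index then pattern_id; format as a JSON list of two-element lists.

Build automaton:
Trie (insert patterns):
  n0 'ε': a→17 b→7 d→11 e→1
  n1 'e': d→12 e→2
  n2 'ee': b→3
  n3 'eeb': c→4
  n4 'eebc': a→5
  n5 'eebca': a→6
  n6 'eebcaa': ·  [P0 ends]
  n7 'b': b→8
  n8 'bb': d→9
  n9 'bbd': b→10
  n10 'bbdb': ·  [P1 ends]
  n11 'd': ·  [P2 ends]
  n12 'ed': a→13
  n13 'eda': b→14
  n14 'edab': b→15
  n15 'edabb': a→16
  n16 'edabba': ·  [P3 ends]
  n17 'a': a→18
  n18 'aa': ·  [P4 ends]

BFS fail/out derivation:
  n1('e'): parent n0 fail=0; on 'e' 0 → fail=0;  out ∅∪∅=∅
  n7('b'): parent n0 fail=0; on 'b' 0 → fail=0;  out ∅∪∅=∅
  n11('d'): parent n0 fail=0; on 'd' 0 → fail=0;  out {2}∪∅={2}
  n17('a'): parent n0 fail=0; on 'a' 0 → fail=0;  out ∅∪∅=∅
  n2('ee'): parent n1 fail=0; on 'e' 0 → fail=1;  out ∅∪∅=∅
  n8('bb'): parent n7 fail=0; on 'b' 0 → fail=7;  out ∅∪∅=∅
  n12('ed'): parent n1 fail=0; on 'd' 0 → fail=11;  out ∅∪{2}={2}
  n18('aa'): parent n17 fail=0; on 'a' 0 → fail=17;  out {4}∪∅={4}
  n3('eeb'): parent n2 fail=1; on 'b' 1→0 → fail=7;  out ∅∪∅=∅
  n9('bbd'): parent n8 fail=7; on 'd' 7→0 → fail=11;  out ∅∪{2}={2}
  n13('eda'): parent n12 fail=11; on 'a' 11→0 → fail=17;  out ∅∪∅=∅
  n4('eebc'): parent n3 fail=7; on 'c' 7→0 → fail=0;  out ∅∪∅=∅
  n10('bbdb'): parent n9 fail=11; on 'b' 11→0 → fail=7;  out {1}∪∅={1}
  n14('edab'): parent n13 fail=17; on 'b' 17→0 → fail=7;  out ∅∪∅=∅
  n5('eebca'): parent n4 fail=0; on 'a' 0 → fail=17;  out ∅∪∅=∅
  n15('edabb'): parent n14 fail=7; on 'b' 7 → fail=8;  out ∅∪∅=∅
  n6('eebcaa'): parent n5 fail=17; on 'a' 17 → fail=18;  out {0}∪{4}={0,4}
  n16('edabba'): parent n15 fail=8; on 'a' 8→7→0 → fail=17;  out {3}∪∅={3}

Scan:
i=0 'c': node 0→0
i=1 'c': node 0→0
i=2 'c': node 0→0
i=3 'a': node 0→17
i=4 'c': node 17→0 ·f
i=5 'a': node 0→17
i=6 'a': node 17→18  → match P4@[5:6]
i=7 'b': node 18→7 ·f
i=8 'c': node 7→0 ·f
i=9 'e': node 0→1
i=10 'b': node 1→7 ·f
i=11 'b': node 7→8
i=12 'd': node 8→9  → match P2@[12:12]
i=13 'b': node 9→10  → match P1@[10:13]
i=14 'b': node 10→8 ·f
i=15 'a': node 8→17 ·f
i=16 'e': node 17→1 ·f
i=17 'e': node 1→2
i=18 'a': node 2→17 ·f
i=19 'a': node 17→18  → match P4@[18:19]
i=20 'c': node 18→0 ·f
i=21 'c': node 0→0
i=22 'a': node 0→17
i=23 'a': node 17→18  → match P4@[22:23]
i=24 'e': node 18→1 ·f
i=25 'b': node 1→7 ·f
i=26 'b': node 7→8
i=27 'd': node 8→9  → match P2@[27:27]
i=28 'b': node 9→10  → match P1@[25:28]
i=29 'c': node 10→0 ·f
i=30 'c': node 0→0
i=31 'b': node 0→7
i=32 'b': node 7→8
i=33 'd': node 8→9  → match P2@[33:33]
i=34 'b': node 9→10  → match P1@[31:34]
i=35 'a': node 10→17 ·f
i=36 'e': node 17→1 ·f
i=37 'e': node 1→2
i=38 'b': node 2→3
i=39 'c': node 3→4
i=40 'a': node 4→5
i=41 'a': node 5→6  → match P0@[36:41],P4@[40:41]
i=42 'c': node 6→0 ·f
i=43 'e': node 0→1
i=44 'e': node 1→2
i=45 'b': node 2→3
i=46 'c': node 3→4
i=47 'a': node 4→5
i=48 'a': node 5→6  → match P0@[43:48],P4@[47:48]
i=49 'b': node 6→7 ·f
i=50 'e': node 7→1 ·f
i=51 'd': node 1→12  → match P2@[51:51]
i=52 'a': node 12→13

Matches: [[6,4],[12,2],[13,1],[19,4],[23,4],[27,2],[28,1],[33,2],[34,1],[41,0],[41,4],[48,0],[48,4],[51,2]]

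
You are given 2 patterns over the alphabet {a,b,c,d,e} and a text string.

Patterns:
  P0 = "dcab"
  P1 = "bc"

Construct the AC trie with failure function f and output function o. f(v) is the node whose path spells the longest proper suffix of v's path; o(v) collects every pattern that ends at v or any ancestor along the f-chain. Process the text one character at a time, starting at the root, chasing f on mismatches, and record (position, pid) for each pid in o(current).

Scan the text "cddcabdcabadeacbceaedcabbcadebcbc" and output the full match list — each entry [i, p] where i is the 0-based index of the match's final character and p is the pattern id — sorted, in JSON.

Construct AC machine:
Trie nodes:
  0='ε' goto b→5 d→1
  1='d' goto c→2
  2='dc' goto a→3
  3='dca' goto b→4
  4='dcab' goto ·  [P0 ends]
  5='b' goto c→6
  6='bc' goto ·  [P1 ends]

Failure links (BFS by depth):
  n1('d'): parent n0 fail=0; on 'd' 0 → fail=0;  out ∅∪∅=∅
  n5('b'): parent n0 fail=0; on 'b' 0 → fail=0;  out ∅∪∅=∅
  n2('dc'): parent n1 fail=0; on 'c' 0 → fail=0;  out ∅∪∅=∅
  n6('bc'): parent n5 fail=0; on 'c' 0 → fail=0;  out {1}∪∅={1}
  n3('dca'): parent n2 fail=0; on 'a' 0 → fail=0;  out ∅∪∅=∅
  n4('dcab'): parent n3 fail=0; on 'b' 0 → fail=5;  out {0}∪∅={0}

Text stream:
pos 0 'c': at 0
pos 1 'd': at 1
pos 2 'd': at 1 ·f
pos 3 'c': at 2
pos 4 'a': at 3
pos 5 'b': at 4  → match P0@[2:5]
pos 6 'd': at 1 ·f
pos 7 'c': at 2
pos 8 'a': at 3
pos 9 'b': at 4  → match P0@[6:9]
pos 10 'a': at 0 ·f
pos 11 'd': at 1
pos 12 'e': at 0 ·f
pos 13 'a': at 0
pos 14 'c': at 0
pos 15 'b': at 5
pos 16 'c': at 6  → match P1@[15:16]
pos 17 'e': at 0 ·f
pos 18 'a': at 0
pos 19 'e': at 0
pos 20 'd': at 1
pos 21 'c': at 2
pos 22 'a': at 3
pos 23 'b': at 4  → match P0@[20:23]
pos 24 'b': at 5 ·f
pos 25 'c': at 6  → match P1@[24:25]
pos 26 'a': at 0 ·f
pos 27 'd': at 1
pos 28 'e': at 0 ·f
pos 29 'b': at 5
pos 30 'c': at 6  → match P1@[29:30]
pos 31 'b': at 5 ·f
pos 32 'c': at 6  → match P1@[31:32]

Result: [[5,0],[9,0],[16,1],[23,0],[25,1],[30,1],[32,1]]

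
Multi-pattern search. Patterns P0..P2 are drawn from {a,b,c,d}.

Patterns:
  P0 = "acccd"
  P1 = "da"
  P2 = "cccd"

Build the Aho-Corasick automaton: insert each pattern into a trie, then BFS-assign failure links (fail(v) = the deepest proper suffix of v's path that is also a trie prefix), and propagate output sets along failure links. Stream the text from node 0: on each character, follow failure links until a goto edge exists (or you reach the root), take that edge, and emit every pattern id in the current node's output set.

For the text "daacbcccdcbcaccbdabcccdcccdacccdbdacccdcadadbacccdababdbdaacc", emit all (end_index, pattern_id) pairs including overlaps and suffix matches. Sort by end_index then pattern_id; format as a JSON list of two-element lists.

Build:
Trie nodes:
  0='ε' goto a→1 c→8 d→6
  1='a' goto c→2
  2='ac' goto c→3
  3='acc' goto c→4
  4='accc' goto d→5
  5='acccd' goto ·  [P0 ends]
  6='d' goto a→7
  7='da' goto ·  [P1 ends]
  8='c' goto c→9
  9='cc' goto c→10
  10='ccc' goto d→11
  11='cccd' goto ·  [P2 ends]

Failure links (BFS by depth):
  fail(1) 'a': from fail(0)=0 chase 'a': 0 ⇒ 0;  out=∅∪out(0)=∅
  fail(6) 'd': from fail(0)=0 chase 'd': 0 ⇒ 0;  out=∅∪out(0)=∅
  fail(8) 'c': from fail(0)=0 chase 'c': 0 ⇒ 0;  out=∅∪out(0)=∅
  fail(2) 'ac': from fail(1)=0 chase 'c': 0 ⇒ 8;  out=∅∪out(8)=∅
  fail(7) 'da': from fail(6)=0 chase 'a': 0 ⇒ 1;  out={1}∪out(1)={1}
  fail(9) 'cc': from fail(8)=0 chase 'c': 0 ⇒ 8;  out=∅∪out(8)=∅
  fail(3) 'acc': from fail(2)=8 chase 'c': 8 ⇒ 9;  out=∅∪out(9)=∅
  fail(10) 'ccc': from fail(9)=8 chase 'c': 8 ⇒ 9;  out=∅∪out(9)=∅
  fail(4) 'accc': from fail(3)=9 chase 'c': 9 ⇒ 10;  out=∅∪out(10)=∅
  fail(11) 'cccd': from fail(10)=9 chase 'd': 9→8→0 ⇒ 6;  out={2}∪out(6)={2}
  fail(5) 'acccd': from fail(4)=10 chase 'd': 10 ⇒ 11;  out={0}∪out(11)={0,2}

Run:
pos 0 'd': at 6
pos 1 'a': at 7  emit P1@[0:1]
pos 2 'a': at 1 (fail-walked)
pos 3 'c': at 2
pos 4 'b': at 0 (fail-walked)
pos 5 'c': at 8
pos 6 'c': at 9
pos 7 'c': at 10
pos 8 'd': at 11  emit P2@[5:8]
pos 9 'c': at 8 (fail-walked)
pos 10 'b': at 0 (fail-walked)
pos 11 'c': at 8
pos 12 'a': at 1 (fail-walked)
pos 13 'c': at 2
pos 14 'c': at 3
pos 15 'b': at 0 (fail-walked)
pos 16 'd': at 6
pos 17 'a': at 7  emit P1@[16:17]
pos 18 'b': at 0 (fail-walked)
pos 19 'c': at 8
pos 20 'c': at 9
pos 21 'c': at 10
pos 22 'd': at 11  emit P2@[19:22]
pos 23 'c': at 8 (fail-walked)
pos 24 'c': at 9
pos 25 'c': at 10
pos 26 'd': at 11  emit P2@[23:26]
pos 27 'a': at 7 (fail-walked)  emit P1@[26:27]
pos 28 'c': at 2 (fail-walked)
pos 29 'c': at 3
pos 30 'c': at 4
pos 31 'd': at 5  emit P0@[27:31],P2@[28:31]
pos 32 'b': at 0 (fail-walked)
pos 33 'd': at 6
pos 34 'a': at 7  emit P1@[33:34]
pos 35 'c': at 2 (fail-walked)
pos 36 'c': at 3
pos 37 'c': at 4
pos 38 'd': at 5  emit P0@[34:38],P2@[35:38]
pos 39 'c': at 8 (fail-walked)
pos 40 'a': at 1 (fail-walked)
pos 41 'd': at 6 (fail-walked)
pos 42 'a': at 7  emit P1@[41:42]
pos 43 'd': at 6 (fail-walked)
pos 44 'b': at 0 (fail-walked)
pos 45 'a': at 1
pos 46 'c': at 2
pos 47 'c': at 3
pos 48 'c': at 4
pos 49 'd': at 5  emit P0@[45:49],P2@[46:49]
pos 50 'a': at 7 (fail-walked)  emit P1@[49:50]
pos 51 'b': at 0 (fail-walked)
pos 52 'a': at 1
pos 53 'b': at 0 (fail-walked)
pos 54 'd': at 6
pos 55 'b': at 0 (fail-walked)
pos 56 'd': at 6
pos 57 'a': at 7  emit P1@[56:57]
pos 58 'a': at 1 (fail-walked)
pos 59 'c': at 2
pos 60 'c': at 3

All matches (sorted): [[1,1],[8,2],[17,1],[22,2],[26,2],[27,1],[31,0],[31,2],[34,1],[38,0],[38,2],[42,1],[49,0],[49,2],[50,1],[57,1]]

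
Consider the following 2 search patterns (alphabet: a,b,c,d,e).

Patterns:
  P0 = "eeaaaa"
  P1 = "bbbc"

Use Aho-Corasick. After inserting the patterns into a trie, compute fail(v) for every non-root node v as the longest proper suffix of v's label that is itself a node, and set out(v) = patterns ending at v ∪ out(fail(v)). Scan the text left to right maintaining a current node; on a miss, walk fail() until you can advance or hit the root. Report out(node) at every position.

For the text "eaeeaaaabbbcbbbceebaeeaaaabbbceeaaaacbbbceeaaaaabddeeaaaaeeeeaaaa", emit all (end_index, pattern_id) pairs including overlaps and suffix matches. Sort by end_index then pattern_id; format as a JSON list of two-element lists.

Build automaton:
Trie nodes:
  n0 'ε': b→7 e→1
  n1 'e': e→2
  n2 'ee': a→3
  n3 'eea': a→4
  n4 'eeaa': a→5
  n5 'eeaaa': a→6
  n6 'eeaaaa': ·  ←P0
  n7 'b': b→8
  n8 'bb': b→9
  n9 'bbb': c→10
  n10 'bbbc': ·  ←P1

BFS fail/out derivation:
  fail(1) 'e': from fail(0)=0 chase 'e': 0 ⇒ 0;  out=∅∪out(0)=∅
  fail(7) 'b': from fail(0)=0 chase 'b': 0 ⇒ 0;  out=∅∪out(0)=∅
  fail(2) 'ee': from fail(1)=0 chase 'e': 0 ⇒ 1;  out=∅∪out(1)=∅
  fail(8) 'bb': from fail(7)=0 chase 'b': 0 ⇒ 7;  out=∅∪out(7)=∅
  fail(3) 'eea': from fail(2)=1 chase 'a': 1→0 ⇒ 0;  out=∅∪out(0)=∅
  fail(9) 'bbb': from fail(8)=7 chase 'b': 7 ⇒ 8;  out=∅∪out(8)=∅
  fail(4) 'eeaa': from fail(3)=0 chase 'a': 0 ⇒ 0;  out=∅∪out(0)=∅
  fail(10) 'bbbc': from fail(9)=8 chase 'c': 8→7→0 ⇒ 0;  out={1}∪out(0)={1}
  fail(5) 'eeaaa': from fail(4)=0 chase 'a': 0 ⇒ 0;  out=∅∪out(0)=∅
  fail(6) 'eeaaaa': from fail(5)=0 chase 'a': 0 ⇒ 0;  out={0}∪out(0)={0}

Text stream:
[0] read 'e'  n0⇒n1
[1] read 'a'  n1⇒n0 (via fail)
[2] read 'e'  n0⇒n1
[3] read 'e'  n1⇒n2
[4] read 'a'  n2⇒n3
[5] read 'a'  n3⇒n4
[6] read 'a'  n4⇒n5
[7] read 'a'  n5⇒n6  → match P0@[2:7]
[8] read 'b'  n6⇒n7 (via fail)
[9] read 'b'  n7⇒n8
[10] read 'b'  n8⇒n9
[11] read 'c'  n9⇒n10  → match P1@[8:11]
[12] read 'b'  n10⇒n7 (via fail)
[13] read 'b'  n7⇒n8
[14] read 'b'  n8⇒n9
[15] read 'c'  n9⇒n10  → match P1@[12:15]
[16] read 'e'  n10⇒n1 (via fail)
[17] read 'e'  n1⇒n2
[18] read 'b'  n2⇒n7 (via fail)
[19] read 'a'  n7⇒n0 (via fail)
[20] read 'e'  n0⇒n1
[21] read 'e'  n1⇒n2
[22] read 'a'  n2⇒n3
[23] read 'a'  n3⇒n4
[24] read 'a'  n4⇒n5
[25] read 'a'  n5⇒n6  → match P0@[20:25]
[26] read 'b'  n6⇒n7 (via fail)
[27] read 'b'  n7⇒n8
[28] read 'b'  n8⇒n9
[29] read 'c'  n9⇒n10  → match P1@[26:29]
[30] read 'e'  n10⇒n1 (via fail)
[31] read 'e'  n1⇒n2
[32] read 'a'  n2⇒n3
[33] read 'a'  n3⇒n4
[34] read 'a'  n4⇒n5
[35] read 'a'  n5⇒n6  → match P0@[30:35]
[36] read 'c'  n6⇒n0 (via fail)
[37] read 'b'  n0⇒n7
[38] read 'b'  n7⇒n8
[39] read 'b'  n8⇒n9
[40] read 'c'  n9⇒n10  → match P1@[37:40]
[41] read 'e'  n10⇒n1 (via fail)
[42] read 'e'  n1⇒n2
[43] read 'a'  n2⇒n3
[44] read 'a'  n3⇒n4
[45] read 'a'  n4⇒n5
[46] read 'a'  n5⇒n6  → match P0@[41:46]
[47] read 'a'  n6⇒n0 (via fail)
[48] read 'b'  n0⇒n7
[49] read 'd'  n7⇒n0 (via fail)
[50] read 'd'  n0⇒n0
[51] read 'e'  n0⇒n1
[52] read 'e'  n1⇒n2
[53] read 'a'  n2⇒n3
[54] read 'a'  n3⇒n4
[55] read 'a'  n4⇒n5
[56] read 'a'  n5⇒n6  → match P0@[51:56]
[57] read 'e'  n6⇒n1 (via fail)
[58] read 'e'  n1⇒n2
[59] read 'e'  n2⇒n2 (via fail)
[60] read 'e'  n2⇒n2 (via fail)
[61] read 'a'  n2⇒n3
[62] read 'a'  n3⇒n4
[63] read 'a'  n4⇒n5
[64] read 'a'  n5⇒n6  → match P0@[59:64]

All matches (sorted): [[7,0],[11,1],[15,1],[25,0],[29,1],[35,0],[40,1],[46,0],[56,0],[64,0]]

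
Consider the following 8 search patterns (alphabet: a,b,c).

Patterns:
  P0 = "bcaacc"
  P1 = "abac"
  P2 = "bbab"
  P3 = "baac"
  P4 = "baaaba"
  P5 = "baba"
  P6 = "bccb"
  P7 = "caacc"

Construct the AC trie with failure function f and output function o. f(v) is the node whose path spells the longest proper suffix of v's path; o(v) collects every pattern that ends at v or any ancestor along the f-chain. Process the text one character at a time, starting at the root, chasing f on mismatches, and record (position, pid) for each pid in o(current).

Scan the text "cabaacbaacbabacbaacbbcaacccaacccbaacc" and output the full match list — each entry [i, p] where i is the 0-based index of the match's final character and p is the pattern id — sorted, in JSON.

Construct AC machine:
Trie nodes:
  n0 'ε': a→7 b→1 c→24
  n1 'b': a→14 b→11 c→2
  n2 'bc': a→3 c→22
  n3 'bca': a→4
  n4 'bcaa': c→5
  n5 'bcaac': c→6
  n6 'bcaacc': ·  ←P0
  n7 'a': b→8
  n8 'ab': a→9
  n9 'aba': c→10
  n10 'abac': ·  ←P1
  n11 'bb': a→12
  n12 'bba': b→13
  n13 'bbab': ·  ←P2
  n14 'ba': a→15 b→20
  n15 'baa': a→17 c→16
  n16 'baac': ·  ←P3
  n17 'baaa': b→18
  n18 'baaab': a→19
  n19 'baaaba': ·  ←P4
  n20 'bab': a→21
  n21 'baba': ·  ←P5
  n22 'bcc': b→23
  n23 'bccb': ·  ←P6
  n24 'c': a→25
  n25 'ca': a→26
  n26 'caa': c→27
  n27 'caac': c→28
  n28 'caacc': ·  ←P7

Failure links (BFS by depth):
  fail(1) 'b': from fail(0)=0 chase 'b': 0 ⇒ 0;  out=∅∪out(0)=∅
  fail(7) 'a': from fail(0)=0 chase 'a': 0 ⇒ 0;  out=∅∪out(0)=∅
  fail(24) 'c': from fail(0)=0 chase 'c': 0 ⇒ 0;  out=∅∪out(0)=∅
  fail(2) 'bc': from fail(1)=0 chase 'c': 0 ⇒ 24;  out=∅∪out(24)=∅
  fail(8) 'ab': from fail(7)=0 chase 'b': 0 ⇒ 1;  out=∅∪out(1)=∅
  fail(11) 'bb': from fail(1)=0 chase 'b': 0 ⇒ 1;  out=∅∪out(1)=∅
  fail(14) 'ba': from fail(1)=0 chase 'a': 0 ⇒ 7;  out=∅∪out(7)=∅
  fail(25) 'ca': from fail(24)=0 chase 'a': 0 ⇒ 7;  out=∅∪out(7)=∅
  fail(3) 'bca': from fail(2)=24 chase 'a': 24 ⇒ 25;  out=∅∪out(25)=∅
  fail(9) 'aba': from fail(8)=1 chase 'a': 1 ⇒ 14;  out=∅∪out(14)=∅
  fail(12) 'bba': from fail(11)=1 chase 'a': 1 ⇒ 14;  out=∅∪out(14)=∅
  fail(15) 'baa': from fail(14)=7 chase 'a': 7→0 ⇒ 7;  out=∅∪out(7)=∅
  fail(20) 'bab': from fail(14)=7 chase 'b': 7 ⇒ 8;  out=∅∪out(8)=∅
  fail(22) 'bcc': from fail(2)=24 chase 'c': 24→0 ⇒ 24;  out=∅∪out(24)=∅
  fail(26) 'caa': from fail(25)=7 chase 'a': 7→0 ⇒ 7;  out=∅∪out(7)=∅
  fail(4) 'bcaa': from fail(3)=25 chase 'a': 25 ⇒ 26;  out=∅∪out(26)=∅
  fail(10) 'abac': from fail(9)=14 chase 'c': 14→7→0 ⇒ 24;  out={1}∪out(24)={1}
  fail(13) 'bbab': from fail(12)=14 chase 'b': 14 ⇒ 20;  out={2}∪out(20)={2}
  fail(16) 'baac': from fail(15)=7 chase 'c': 7→0 ⇒ 24;  out={3}∪out(24)={3}
  fail(17) 'baaa': from fail(15)=7 chase 'a': 7→0 ⇒ 7;  out=∅∪out(7)=∅
  fail(21) 'baba': from fail(20)=8 chase 'a': 8 ⇒ 9;  out={5}∪out(9)={5}
  fail(23) 'bccb': from fail(22)=24 chase 'b': 24→0 ⇒ 1;  out={6}∪out(1)={6}
  fail(27) 'caac': from fail(26)=7 chase 'c': 7→0 ⇒ 24;  out=∅∪out(24)=∅
  fail(5) 'bcaac': from fail(4)=26 chase 'c': 26 ⇒ 27;  out=∅∪out(27)=∅
  fail(18) 'baaab': from fail(17)=7 chase 'b': 7 ⇒ 8;  out=∅∪out(8)=∅
  fail(28) 'caacc': from fail(27)=24 chase 'c': 24→0 ⇒ 24;  out={7}∪out(24)={7}
  fail(6) 'bcaacc': from fail(5)=27 chase 'c': 27 ⇒ 28;  out={0}∪out(28)={0,7}
  fail(19) 'baaaba': from fail(18)=8 chase 'a': 8 ⇒ 9;  out={4}∪out(9)={4}

Run:
i=0 'c': node 0→24
i=1 'a': node 24→25
i=2 'b': node 25→8 (fail-walked)
i=3 'a': node 8→9
i=4 'a': node 9→15 (fail-walked)
i=5 'c': node 15→16  → match P3@[2:5]
i=6 'b': node 16→1 (fail-walked)
i=7 'a': node 1→14
i=8 'a': node 14→15
i=9 'c': node 15→16  → match P3@[6:9]
i=10 'b': node 16→1 (fail-walked)
i=11 'a': node 1→14
i=12 'b': node 14→20
i=13 'a': node 20→21  → match P5@[10:13]
i=14 'c': node 21→10 (fail-walked)  → match P1@[11:14]
i=15 'b': node 10→1 (fail-walked)
i=16 'a': node 1→14
i=17 'a': node 14→15
i=18 'c': node 15→16  → match P3@[15:18]
i=19 'b': node 16→1 (fail-walked)
i=20 'b': node 1→11
i=21 'c': node 11→2 (fail-walked)
i=22 'a': node 2→3
i=23 'a': node 3→4
i=24 'c': node 4→5
i=25 'c': node 5→6  → match P0@[20:25],P7@[21:25]
i=26 'c': node 6→24 (fail-walked)
i=27 'a': node 24→25
i=28 'a': node 25→26
i=29 'c': node 26→27
i=30 'c': node 27→28  → match P7@[26:30]
i=31 'c': node 28→24 (fail-walked)
i=32 'b': node 24→1 (fail-walked)
i=33 'a': node 1→14
i=34 'a': node 14→15
i=35 'c': node 15→16  → match P3@[32:35]
i=36 'c': node 16→24 (fail-walked)

Result: [[5,3],[9,3],[13,5],[14,1],[18,3],[25,0],[25,7],[30,7],[35,3]]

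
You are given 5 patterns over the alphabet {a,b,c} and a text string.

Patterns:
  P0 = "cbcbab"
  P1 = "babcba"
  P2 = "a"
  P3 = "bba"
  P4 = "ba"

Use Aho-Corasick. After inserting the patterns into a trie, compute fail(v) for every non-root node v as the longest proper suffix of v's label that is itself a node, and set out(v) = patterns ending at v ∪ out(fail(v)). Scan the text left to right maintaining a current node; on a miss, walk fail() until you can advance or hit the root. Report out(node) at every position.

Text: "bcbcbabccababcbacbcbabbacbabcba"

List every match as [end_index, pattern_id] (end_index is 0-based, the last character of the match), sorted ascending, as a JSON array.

Construct AC machine:
Trie nodes:
  n0 'ε': a→13 b→7 c→1
  n1 'c': b→2
  n2 'cb': c→3
  n3 'cbc': b→4
  n4 'cbcb': a→5
  n5 'cbcba': b→6
  n6 'cbcbab': ·  [P0 ends]
  n7 'b': a→8 b→14
  n8 'ba': b→9  [P4 ends]
  n9 'bab': c→10
  n10 'babc': b→11
  n11 'babcb': a→12
  n12 'babcba': ·  [P1 ends]
  n13 'a': ·  [P2 ends]
  n14 'bb': a→15
  n15 'bba': ·  [P3 ends]

BFS fail/out derivation:
  n1('c'): parent n0 fail=0; on 'c' 0 → fail=0;  out ∅∪∅=∅
  n7('b'): parent n0 fail=0; on 'b' 0 → fail=0;  out ∅∪∅=∅
  n13('a'): parent n0 fail=0; on 'a' 0 → fail=0;  out {2}∪∅={2}
  n2('cb'): parent n1 fail=0; on 'b' 0 → fail=7;  out ∅∪∅=∅
  n8('ba'): parent n7 fail=0; on 'a' 0 → fail=13;  out {4}∪{2}={2,4}
  n14('bb'): parent n7 fail=0; on 'b' 0 → fail=7;  out ∅∪∅=∅
  n3('cbc'): parent n2 fail=7; on 'c' 7→0 → fail=1;  out ∅∪∅=∅
  n9('bab'): parent n8 fail=13; on 'b' 13→0 → fail=7;  out ∅∪∅=∅
  n15('bba'): parent n14 fail=7; on 'a' 7 → fail=8;  out {3}∪{2,4}={2,3,4}
  n4('cbcb'): parent n3 fail=1; on 'b' 1 → fail=2;  out ∅∪∅=∅
  n10('babc'): parent n9 fail=7; on 'c' 7→0 → fail=1;  out ∅∪∅=∅
  n5('cbcba'): parent n4 fail=2; on 'a' 2→7 → fail=8;  out ∅∪{2,4}={2,4}
  n11('babcb'): parent n10 fail=1; on 'b' 1 → fail=2;  out ∅∪∅=∅
  n6('cbcbab'): parent n5 fail=8; on 'b' 8 → fail=9;  out {0}∪∅={0}
  n12('babcba'): parent n11 fail=2; on 'a' 2→7 → fail=8;  out {1}∪{2,4}={1,2,4}

Text stream:
[0] read 'b'  n0⇒n7
[1] read 'c'  n7⇒n1 ·f
[2] read 'b'  n1⇒n2
[3] read 'c'  n2⇒n3
[4] read 'b'  n3⇒n4
[5] read 'a'  n4⇒n5  ** P2@[5:5],P4@[4:5]
[6] read 'b'  n5⇒n6  ** P0@[1:6]
[7] read 'c'  n6⇒n10 ·f
[8] read 'c'  n10⇒n1 ·f
[9] read 'a'  n1⇒n13 ·f  ** P2@[9:9]
[10] read 'b'  n13⇒n7 ·f
[11] read 'a'  n7⇒n8  ** P2@[11:11],P4@[10:11]
[12] read 'b'  n8⇒n9
[13] read 'c'  n9⇒n10
[14] read 'b'  n10⇒n11
[15] read 'a'  n11⇒n12  ** P1@[10:15],P2@[15:15],P4@[14:15]
[16] read 'c'  n12⇒n1 ·f
[17] read 'b'  n1⇒n2
[18] read 'c'  n2⇒n3
[19] read 'b'  n3⇒n4
[20] read 'a'  n4⇒n5  ** P2@[20:20],P4@[19:20]
[21] read 'b'  n5⇒n6  ** P0@[16:21]
[22] read 'b'  n6⇒n14 ·f
[23] read 'a'  n14⇒n15  ** P2@[23:23],P3@[21:23],P4@[22:23]
[24] read 'c'  n15⇒n1 ·f
[25] read 'b'  n1⇒n2
[26] read 'a'  n2⇒n8 ·f  ** P2@[26:26],P4@[25:26]
[27] read 'b'  n8⇒n9
[28] read 'c'  n9⇒n10
[29] read 'b'  n10⇒n11
[30] read 'a'  n11⇒n12  ** P1@[25:30],P2@[30:30],P4@[29:30]

Matches: [[5,2],[5,4],[6,0],[9,2],[11,2],[11,4],[15,1],[15,2],[15,4],[20,2],[20,4],[21,0],[23,2],[23,3],[23,4],[26,2],[26,4],[30,1],[30,2],[30,4]]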